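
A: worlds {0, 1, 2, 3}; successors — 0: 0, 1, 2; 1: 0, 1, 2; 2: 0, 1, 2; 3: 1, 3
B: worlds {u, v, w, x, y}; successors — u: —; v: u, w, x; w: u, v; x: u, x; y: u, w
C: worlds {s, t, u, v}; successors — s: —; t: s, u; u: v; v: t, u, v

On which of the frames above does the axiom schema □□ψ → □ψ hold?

Frame correspondent (Sahlqvist): ∀x ∀y (Rxy → ∃z (Rxz ∧ Rzy)) — i.e. density.
A: satisfies the condition.
B: fails — Rvw but no z with Rvz and Rzw.
C: fails — Rts but no z with Rtz and Rzs.

A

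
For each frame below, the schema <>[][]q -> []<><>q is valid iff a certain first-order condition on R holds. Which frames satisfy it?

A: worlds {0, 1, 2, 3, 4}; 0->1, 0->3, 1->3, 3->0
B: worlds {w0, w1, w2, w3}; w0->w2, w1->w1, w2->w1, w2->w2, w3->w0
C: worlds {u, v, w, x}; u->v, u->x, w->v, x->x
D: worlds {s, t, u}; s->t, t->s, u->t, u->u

This is the axiom for a generalized confluence (Geach) condition; its first-order frame correspondent is forall x forall y forall z ((xRy & xRz) -> exists w (y R^2 w & z R^2 w)).
A: fails — 0R1, 0R3 but no w with 1R²w and 3R²w.
B: ✓.
C: fails — uRv, uRv but no t with vR²t and vR²t.
D: ✓.
Valid on: B, D.

B, D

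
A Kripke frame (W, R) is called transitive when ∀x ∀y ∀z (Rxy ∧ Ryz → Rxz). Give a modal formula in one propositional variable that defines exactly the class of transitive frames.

□r → □□r

The condition is transitivity. The 4 schema □r → □□r defines it.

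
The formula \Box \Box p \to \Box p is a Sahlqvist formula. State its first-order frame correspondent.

This is the C4 axiom.
Its frame correspondent is density — \forall x \forall y (Rxy \to \exists z (Rxz \wedge Rzy)).

density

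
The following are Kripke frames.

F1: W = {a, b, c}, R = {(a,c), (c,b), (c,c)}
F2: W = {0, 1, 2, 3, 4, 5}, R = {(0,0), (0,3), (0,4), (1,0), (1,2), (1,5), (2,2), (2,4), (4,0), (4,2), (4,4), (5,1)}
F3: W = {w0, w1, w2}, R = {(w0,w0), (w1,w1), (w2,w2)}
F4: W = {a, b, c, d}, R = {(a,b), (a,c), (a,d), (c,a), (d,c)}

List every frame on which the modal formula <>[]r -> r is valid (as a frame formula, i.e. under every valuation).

F3

The schema corresponds to symmetry: forall x forall y (Rxy -> Ryx).
F1: fails — Rac but not Rca.
F2: fails — R10 but not R01.
F3: condition met.
F4: fails — Rdc but not Rcd.
Valid on: F3.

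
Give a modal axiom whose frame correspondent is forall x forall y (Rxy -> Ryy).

A defining formula is □(□ψ → ψ) (the T□ axiom).
Suppose □(□ψ→ψ) is valid. Take Rxy and set V(ψ)={w : Ryw}. Then at y, □ψ holds; since □(□ψ→ψ) at x, □ψ→ψ at y, so ψ at y, i.e. Ryy.

□(□ψ → ψ)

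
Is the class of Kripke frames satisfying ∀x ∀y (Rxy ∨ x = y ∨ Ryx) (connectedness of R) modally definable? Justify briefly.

If a class were modally definable it would be closed under disjoint unions (Goldblatt–Thomason).
Take 2 disjoint single-world reflexive frames: each is trivially connected, but their disjoint union has 2 worlds with no edge between distinct components, so it is not connected.
So no modal formula (or set of formulas) defines exactly the connected frames.

Not modally definable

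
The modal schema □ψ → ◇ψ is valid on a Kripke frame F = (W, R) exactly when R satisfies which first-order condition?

seriality

Suppose □ψ→◇ψ is valid. At any x set V(ψ)=W. Then □ψ at x, so ◇ψ at x, so x has a successor.
The converse is a direct semantic check.
So the correspondent is seriality.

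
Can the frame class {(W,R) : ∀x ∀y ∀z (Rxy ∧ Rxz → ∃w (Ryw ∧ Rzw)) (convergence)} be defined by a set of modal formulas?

The condition is convergence. A defining modal formula is ◇□p → □◇p.
Suppose ◇□p→□◇p is valid. Take Rxy, Rxz and set V(p)={w : Ryw}. Then □p at y so ◇□p at x, so □◇p at x, so ◇p at z, giving w with Rzw and Ryw.

Yes — defined by ◇□p → □◇p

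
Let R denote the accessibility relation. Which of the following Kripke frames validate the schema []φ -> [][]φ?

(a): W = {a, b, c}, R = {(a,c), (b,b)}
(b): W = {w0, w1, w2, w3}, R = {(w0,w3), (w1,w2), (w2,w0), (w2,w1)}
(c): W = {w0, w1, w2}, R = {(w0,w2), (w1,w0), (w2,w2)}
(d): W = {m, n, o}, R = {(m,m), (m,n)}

This is the axiom for transitivity; its first-order frame correspondent is forall x forall y forall z (Rxy & Ryz -> Rxz).
(a): satisfies the condition.
(b): fails — Rw1w2 and Rw2w0 but not Rw1w0.
(c): fails — Rw1w0 and Rw0w2 but not Rw1w2.
(d): satisfies the condition.
Valid on: (a), (d).

(a), (d)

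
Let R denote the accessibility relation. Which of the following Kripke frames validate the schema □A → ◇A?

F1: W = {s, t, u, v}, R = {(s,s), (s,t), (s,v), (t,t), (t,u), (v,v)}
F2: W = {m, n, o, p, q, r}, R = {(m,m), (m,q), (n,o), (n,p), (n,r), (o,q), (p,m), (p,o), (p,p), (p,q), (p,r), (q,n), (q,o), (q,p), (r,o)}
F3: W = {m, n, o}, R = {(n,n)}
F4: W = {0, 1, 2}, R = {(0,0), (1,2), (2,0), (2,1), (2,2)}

F2, F4

This is the axiom for seriality; its first-order frame correspondent is ∀x ∃y Rxy.
F1: fails — world u has no successor.
F2: satisfies the condition.
F3: fails — world m has no successor.
F4: satisfies the condition.
Valid on: F2, F4.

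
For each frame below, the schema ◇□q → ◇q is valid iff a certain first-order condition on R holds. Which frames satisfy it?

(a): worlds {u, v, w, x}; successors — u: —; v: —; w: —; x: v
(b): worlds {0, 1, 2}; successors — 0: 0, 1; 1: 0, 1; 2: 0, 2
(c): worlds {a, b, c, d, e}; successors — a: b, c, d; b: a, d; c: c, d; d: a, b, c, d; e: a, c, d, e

(b), (c)

Frame correspondent (Sahlqvist): ∀x ∀y (xRy → ∃w (yRw ∧ xRw)) — i.e. a generalized confluence (Geach) condition.
(a): fails — xRv but no t with vRt and xRt.
(b): ✓.
(c): ✓.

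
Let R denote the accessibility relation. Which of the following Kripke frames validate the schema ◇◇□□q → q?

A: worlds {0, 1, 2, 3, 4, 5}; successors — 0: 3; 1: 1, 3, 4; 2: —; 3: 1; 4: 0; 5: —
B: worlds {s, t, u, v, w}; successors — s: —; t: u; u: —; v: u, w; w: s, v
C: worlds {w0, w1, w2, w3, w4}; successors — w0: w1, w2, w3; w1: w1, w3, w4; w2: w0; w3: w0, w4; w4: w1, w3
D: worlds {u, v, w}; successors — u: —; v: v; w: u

D

This is the axiom for a generalized confluence (Geach) condition; its first-order frame correspondent is ∀x ∀y (xR²y → ∃w (yR²w ∧ x = w)).
A: fails — 1R²4 but no w with 4R²w and 1=w.
B: fails — vR²s but no w* with sR²w* and v=w*.
C: fails — w0R²w3 but no w with w3R²w and w0=w.
D: satisfies the condition.
Valid on: D.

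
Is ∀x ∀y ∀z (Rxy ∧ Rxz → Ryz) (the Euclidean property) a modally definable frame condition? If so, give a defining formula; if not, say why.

Yes: it is the Euclidean property, defined by the 5 schema ◇q → □◇q.
Suppose ◇q→□◇q is valid. Take Rxy, Rxz and set V(q)={y}. Then ◇q at x, so □◇q at x, so ◇q at z, so some w with Rzw has q; w=y, i.e. Rzy. By symmetry of the argument, Ryz.

Definable; ◇q → □◇q defines it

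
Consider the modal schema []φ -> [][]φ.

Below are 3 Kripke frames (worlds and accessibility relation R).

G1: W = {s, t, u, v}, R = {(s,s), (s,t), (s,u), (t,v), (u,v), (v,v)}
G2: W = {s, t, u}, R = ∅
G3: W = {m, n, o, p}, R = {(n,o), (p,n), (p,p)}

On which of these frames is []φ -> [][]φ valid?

G2

This is the axiom for transitivity; its first-order frame correspondent is forall x forall y forall z (Rxy & Ryz -> Rxz).
G1: fails — Rsu and Ruv but not Rsv.
G2: satisfies the condition.
G3: fails — Rpn and Rno but not Rpo.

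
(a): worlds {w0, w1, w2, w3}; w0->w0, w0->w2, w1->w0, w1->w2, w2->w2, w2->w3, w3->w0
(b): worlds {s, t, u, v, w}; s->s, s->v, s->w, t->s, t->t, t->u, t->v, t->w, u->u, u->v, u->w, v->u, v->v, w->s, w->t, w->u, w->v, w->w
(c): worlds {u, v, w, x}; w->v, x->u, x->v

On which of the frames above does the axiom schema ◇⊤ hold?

(a), (b)

The schema corresponds to seriality: ∀x ∃y Rxy.
(a): ✓.
(b): ✓.
(c): fails — world u has no successor.
Valid on: (a), (b).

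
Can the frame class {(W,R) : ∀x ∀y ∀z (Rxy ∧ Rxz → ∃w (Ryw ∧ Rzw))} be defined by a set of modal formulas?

Yes: it is convergence, defined by the .2 schema ◇□p → □◇p.
Suppose ◇□p→□◇p is valid. Take Rxy, Rxz and set V(p)={w : Ryw}. Then □p at y so ◇□p at x, so □◇p at x, so ◇p at z, giving w with Rzw and Ryw.

Yes, by ◇□p → □◇p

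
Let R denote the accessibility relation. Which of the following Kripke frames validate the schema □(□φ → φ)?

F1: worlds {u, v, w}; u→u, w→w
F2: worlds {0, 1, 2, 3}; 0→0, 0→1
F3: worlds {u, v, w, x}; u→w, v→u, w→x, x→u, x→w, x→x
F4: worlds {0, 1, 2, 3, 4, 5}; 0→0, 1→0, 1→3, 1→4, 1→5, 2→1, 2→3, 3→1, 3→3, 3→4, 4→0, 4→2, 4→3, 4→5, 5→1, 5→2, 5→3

F1

Frame correspondent (Sahlqvist): ∀x ∀y (Rxy → Ryy) — i.e. shift-reflexivity.
F1: satisfies the condition.
F2: fails — R01 but not R11.
F3: fails — Rxw but not Rww.
F4: fails — R34 but not R44.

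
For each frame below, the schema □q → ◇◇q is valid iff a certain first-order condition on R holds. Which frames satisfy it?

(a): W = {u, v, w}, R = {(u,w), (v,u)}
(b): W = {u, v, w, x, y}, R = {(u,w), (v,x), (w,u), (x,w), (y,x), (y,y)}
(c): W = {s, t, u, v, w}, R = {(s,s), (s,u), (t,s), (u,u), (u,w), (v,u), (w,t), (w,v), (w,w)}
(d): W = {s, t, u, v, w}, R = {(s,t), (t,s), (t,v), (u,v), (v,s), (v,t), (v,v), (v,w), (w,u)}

Frame correspondent (Sahlqvist): ∀x ∃w (xRw ∧ xR²w) — i.e. a generalized confluence (Geach) condition.
(a): fails — at u but no t with uRt and uR²t.
(b): fails — at u but no t with uRt and uR²t.
(c): ✓.
(d): fails — at s but no w* with sRw* and sR²w*.
Valid on: (c).

(c)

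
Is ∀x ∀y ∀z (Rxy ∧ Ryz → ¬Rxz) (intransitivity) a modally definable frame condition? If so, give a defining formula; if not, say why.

Any modally definable frame class is closed under surjective bounded morphisms.
The 5-cycle (worlds s,t,u,v,w with s→t→u→v→w→s) is intransitive. Mapping every world to a single reflexive point • is a surjective bounded morphism; the reflexive point is not intransitive (R••∧R•• but R••).
Hence intransitivity is not modally definable.

No — not modally definable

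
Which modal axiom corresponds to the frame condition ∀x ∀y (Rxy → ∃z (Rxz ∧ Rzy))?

□□s → □s

A defining formula is □□s → □s (the C4 axiom).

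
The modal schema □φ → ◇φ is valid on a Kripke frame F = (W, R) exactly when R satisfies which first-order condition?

seriality

Suppose □φ→◇φ is valid. At any x set V(φ)=W. Then □φ at x, so ◇φ at x, so x has a successor.
The converse is a direct semantic check.
Frame condition: ∀x ∃y Rxy.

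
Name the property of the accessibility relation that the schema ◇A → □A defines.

Suppose ◇A→□A is valid. Take Rxy, Rxz and set V(A)={y}. Then ◇A at x, so □A at x, so A at z, i.e. z=y.
Conversely, on a frame with partial functionality the schema holds at every world under every valuation.
So the correspondent is partial functionality.

partial functionality: ∀x ∀y ∀z (Rxy ∧ Rxz → y = z)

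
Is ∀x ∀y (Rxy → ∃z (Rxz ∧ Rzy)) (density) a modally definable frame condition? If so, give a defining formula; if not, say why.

Yes — defined by □□q → □q

The condition is density. A defining modal formula is □□q → □q.
Suppose □□q→□q is valid. Take Rxy and set V(q)={w : xR²w}. Then □□q at x, so □q at x, so q at y, i.e. ∃z(Rxz∧Rzy).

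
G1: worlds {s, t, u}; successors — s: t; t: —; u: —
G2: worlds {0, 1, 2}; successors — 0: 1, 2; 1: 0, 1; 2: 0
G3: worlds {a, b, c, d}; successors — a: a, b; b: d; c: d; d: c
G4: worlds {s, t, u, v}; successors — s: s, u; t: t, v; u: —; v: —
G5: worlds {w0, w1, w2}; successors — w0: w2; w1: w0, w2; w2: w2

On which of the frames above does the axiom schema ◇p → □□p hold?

G1

This is the axiom for a generalized confluence (Geach) condition; its first-order frame correspondent is ∀x ∀y ∀z ((xRy ∧ xR²z) → ∃w (y = w ∧ z = w)).
G1: ✓.
G2: fails — 0R1, 0R²0 but 1 ≠ 0.
G3: fails — aRa, aR²b but a ≠ b.
G4: fails — sRs, sR²u but s ≠ u.
G5: fails — w1Rw0, w1R²w2 but w0 ≠ w2.
Valid on: G1.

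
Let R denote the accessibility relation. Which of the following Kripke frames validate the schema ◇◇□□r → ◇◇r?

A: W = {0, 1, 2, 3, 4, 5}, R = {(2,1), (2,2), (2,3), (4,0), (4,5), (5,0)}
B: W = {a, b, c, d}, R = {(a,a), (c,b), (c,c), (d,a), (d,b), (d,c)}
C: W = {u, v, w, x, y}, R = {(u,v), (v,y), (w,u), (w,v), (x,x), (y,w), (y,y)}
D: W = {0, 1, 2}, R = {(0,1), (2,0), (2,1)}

The schema corresponds to a generalized confluence (Geach) condition: ∀x ∀y (xR²y → ∃w (yR²w ∧ xR²w)).
A: fails — 2R²1 but no w with 1R²w and 2R²w.
B: fails — cR²b but no w with bR²w and cR²w.
C: condition met.
D: fails — 2R²1 but no w with 1R²w and 2R²w.

C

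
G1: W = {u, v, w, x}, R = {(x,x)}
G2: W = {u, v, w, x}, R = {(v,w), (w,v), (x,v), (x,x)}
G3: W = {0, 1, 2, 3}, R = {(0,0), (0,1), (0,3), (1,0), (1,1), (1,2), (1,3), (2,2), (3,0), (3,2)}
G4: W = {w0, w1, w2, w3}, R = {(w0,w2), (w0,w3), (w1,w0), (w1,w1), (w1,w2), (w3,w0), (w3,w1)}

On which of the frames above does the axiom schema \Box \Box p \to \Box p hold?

G1, G3

Frame correspondent (Sahlqvist): \forall x \forall y (Rxy \to \exists z (Rxz \wedge Rzy)) — i.e. density.
G1: condition met.
G2: fails — Rwv but no z with Rwz and Rzv.
G3: condition met.
G4: fails — Rw0w2 but no z with Rw0z and Rzw2.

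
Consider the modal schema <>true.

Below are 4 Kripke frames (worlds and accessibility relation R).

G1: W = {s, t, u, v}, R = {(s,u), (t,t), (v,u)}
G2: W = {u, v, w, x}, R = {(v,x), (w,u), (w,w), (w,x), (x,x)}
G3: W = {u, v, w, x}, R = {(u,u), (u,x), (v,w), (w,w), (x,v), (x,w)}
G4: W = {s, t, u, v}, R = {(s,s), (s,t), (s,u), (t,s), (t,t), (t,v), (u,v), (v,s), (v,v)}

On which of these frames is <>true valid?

The schema corresponds to seriality: forall x exists y Rxy.
G1: fails — world u has no successor.
G2: fails — world u has no successor.
G3: satisfies the condition.
G4: satisfies the condition.
Valid on: G3, G4.

G3, G4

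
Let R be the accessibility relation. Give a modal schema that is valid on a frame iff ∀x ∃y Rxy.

□r → ◇r

A defining formula is □r → ◇r (the D axiom).
Suppose □r→◇r is valid. At any x set V(r)=W. Then □r at x, so ◇r at x, so x has a successor.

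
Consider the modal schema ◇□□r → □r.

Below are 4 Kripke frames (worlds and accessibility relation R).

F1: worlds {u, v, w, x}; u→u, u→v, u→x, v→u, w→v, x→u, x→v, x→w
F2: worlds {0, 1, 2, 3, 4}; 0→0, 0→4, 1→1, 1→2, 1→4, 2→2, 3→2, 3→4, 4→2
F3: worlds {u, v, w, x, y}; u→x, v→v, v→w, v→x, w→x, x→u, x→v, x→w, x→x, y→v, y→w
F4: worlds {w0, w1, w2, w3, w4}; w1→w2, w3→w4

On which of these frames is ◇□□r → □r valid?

F3

This is the axiom for a generalized confluence (Geach) condition; its first-order frame correspondent is ∀x ∀y ∀z ((xRy ∧ xRz) → ∃w (yR²w ∧ z = w)).
F1: fails — xRv, xRw but no t with vR²t and w=t.
F2: fails — 0R4, 0R0 but no w with 4R²w and 0=w.
F3: holds.
F4: fails — w1Rw2, w1Rw2 but no w with w2R²w and w2=w.
Valid on: F3.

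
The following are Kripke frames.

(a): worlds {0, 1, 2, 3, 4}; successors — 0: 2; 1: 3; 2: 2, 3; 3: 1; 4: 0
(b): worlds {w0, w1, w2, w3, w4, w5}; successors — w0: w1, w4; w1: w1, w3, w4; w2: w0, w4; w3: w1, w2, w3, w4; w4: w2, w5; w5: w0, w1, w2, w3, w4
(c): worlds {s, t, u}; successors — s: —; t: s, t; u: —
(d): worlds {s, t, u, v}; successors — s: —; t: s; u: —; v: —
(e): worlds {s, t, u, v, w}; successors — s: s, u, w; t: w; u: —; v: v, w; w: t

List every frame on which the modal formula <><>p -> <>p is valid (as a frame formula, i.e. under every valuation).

(c), (d)

Frame correspondent (Sahlqvist): forall x forall y (x R^2 y -> exists w (y = w & xRw)) — i.e. a generalized confluence (Geach) condition.
(a): fails — 0R²3 but no w with 3=w and 0Rw.
(b): fails — w0R²w2 but no w with w2=w and w0Rw.
(c): holds.
(d): holds.
(e): fails — sR²t but no w* with t=w* and sRw*.
Valid on: (c), (d).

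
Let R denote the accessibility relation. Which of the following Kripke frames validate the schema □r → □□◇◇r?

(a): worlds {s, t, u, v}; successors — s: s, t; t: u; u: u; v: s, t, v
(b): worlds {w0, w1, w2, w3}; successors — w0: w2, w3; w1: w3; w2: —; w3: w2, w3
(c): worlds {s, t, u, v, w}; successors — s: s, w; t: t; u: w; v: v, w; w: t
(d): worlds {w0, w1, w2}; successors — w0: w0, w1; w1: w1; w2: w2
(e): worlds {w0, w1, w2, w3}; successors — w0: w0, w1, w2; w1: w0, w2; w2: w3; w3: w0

(d), (e)

This is the axiom for a generalized confluence (Geach) condition; its first-order frame correspondent is ∀x ∀z (xR²z → ∃w (xRw ∧ zR²w)).
(a): fails — sR²t but no w with sRw and tR²w.
(b): fails — w0R²w2 but no w with w0Rw and w2R²w.
(c): fails — sR²t but no w* with sRw* and tR²w*.
(d): condition met.
(e): condition met.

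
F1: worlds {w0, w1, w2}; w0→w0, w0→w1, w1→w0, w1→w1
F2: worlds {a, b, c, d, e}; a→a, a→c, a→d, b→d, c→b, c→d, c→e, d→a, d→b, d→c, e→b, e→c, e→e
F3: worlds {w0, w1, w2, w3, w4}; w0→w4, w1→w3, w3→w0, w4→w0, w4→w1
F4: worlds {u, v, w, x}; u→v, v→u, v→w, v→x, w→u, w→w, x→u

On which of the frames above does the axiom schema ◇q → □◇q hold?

F1

The schema corresponds to the Euclidean property: ∀x ∀y ∀z (Rxy ∧ Rxz → Ryz).
F1: condition met.
F2: fails — Rac and Raa but not Rca.
F3: fails — Rw0w4 and Rw0w4 but not Rw4w4.
F4: fails — Ruv and Ruv but not Rvv.
Valid on: F1.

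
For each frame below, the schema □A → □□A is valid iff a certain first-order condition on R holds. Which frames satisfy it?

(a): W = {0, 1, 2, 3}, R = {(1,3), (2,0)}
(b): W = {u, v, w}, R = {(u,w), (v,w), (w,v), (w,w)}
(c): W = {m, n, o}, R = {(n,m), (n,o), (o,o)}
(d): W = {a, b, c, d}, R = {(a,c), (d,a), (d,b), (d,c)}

This is the axiom for transitivity; its first-order frame correspondent is ∀x ∀y ∀z (Rxy ∧ Ryz → Rxz).
(a): condition met.
(b): fails — Ruw and Rwv but not Ruv.
(c): condition met.
(d): condition met.

(a), (c), (d)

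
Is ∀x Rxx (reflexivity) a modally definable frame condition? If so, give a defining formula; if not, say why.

Yes, by □r → r

The condition is reflexivity. A defining modal formula is □r → r.
Suppose □r→r is valid. At any x set V(r)={w : Rxw}. Then □r holds at x, so r holds at x, i.e. Rxx.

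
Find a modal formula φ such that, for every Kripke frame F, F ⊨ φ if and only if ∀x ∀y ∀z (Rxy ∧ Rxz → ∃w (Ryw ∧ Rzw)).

◇□r → □◇r

A defining formula is ◇□r → □◇r (the .2 axiom).
Suppose ◇□r→□◇r is valid. Take Rxy, Rxz and set V(r)={w : Ryw}. Then □r at y so ◇□r at x, so □◇r at x, so ◇r at z, giving w with Rzw and Ryw.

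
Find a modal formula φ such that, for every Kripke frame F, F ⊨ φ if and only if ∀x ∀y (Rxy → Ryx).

q → □◇q

A defining formula is q → □◇q (the B axiom).
Suppose q→□◇q is valid. Take Rxy and set V(q)={x}. Then q at x, so □◇q at x, so ◇q at y, so some z with Ryz has q; z=x, i.e. Ryx.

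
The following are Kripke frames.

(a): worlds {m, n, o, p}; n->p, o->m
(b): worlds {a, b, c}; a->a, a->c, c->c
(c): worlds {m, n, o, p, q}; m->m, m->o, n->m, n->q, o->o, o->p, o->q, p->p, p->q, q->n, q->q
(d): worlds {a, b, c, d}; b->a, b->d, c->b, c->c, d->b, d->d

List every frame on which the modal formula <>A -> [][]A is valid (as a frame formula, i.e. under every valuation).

(a)

This is the axiom for a generalized confluence (Geach) condition; its first-order frame correspondent is forall x forall y forall z ((xRy & x R^2 z) -> exists w (y = w & z = w)).
(a): ✓.
(b): fails — aRa, aR²c but a ≠ c.
(c): fails — mRm, mR²o but m ≠ o.
(d): fails — bRa, bR²b but a ≠ b.
Valid on: (a).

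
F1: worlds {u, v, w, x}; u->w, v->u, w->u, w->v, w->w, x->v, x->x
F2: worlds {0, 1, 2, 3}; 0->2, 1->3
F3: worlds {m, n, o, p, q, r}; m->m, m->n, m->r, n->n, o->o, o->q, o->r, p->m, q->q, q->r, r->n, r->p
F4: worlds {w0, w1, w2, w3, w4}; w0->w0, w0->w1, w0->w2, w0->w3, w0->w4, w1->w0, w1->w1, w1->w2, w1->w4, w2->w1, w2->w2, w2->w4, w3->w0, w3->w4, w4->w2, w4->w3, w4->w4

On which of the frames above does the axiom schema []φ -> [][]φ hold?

Frame correspondent (Sahlqvist): forall x forall y forall z (Rxy & Ryz -> Rxz) — i.e. transitivity.
F1: fails — Ruw and Rwu but not Ruu.
F2: ✓.
F3: fails — Rpm and Rmr but not Rpr.
F4: fails — Rw1w0 and Rw0w3 but not Rw1w3.

F2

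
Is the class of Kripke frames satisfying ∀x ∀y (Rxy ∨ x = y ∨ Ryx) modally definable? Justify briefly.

Not definable by any modal formula

If a class were modally definable it would be closed under disjoint unions (Goldblatt–Thomason).
Take 4 disjoint single-world reflexive frames: each is trivially connected, but their disjoint union has 4 worlds with no edge between distinct components, so it is not connected.
So the class is not modally definable.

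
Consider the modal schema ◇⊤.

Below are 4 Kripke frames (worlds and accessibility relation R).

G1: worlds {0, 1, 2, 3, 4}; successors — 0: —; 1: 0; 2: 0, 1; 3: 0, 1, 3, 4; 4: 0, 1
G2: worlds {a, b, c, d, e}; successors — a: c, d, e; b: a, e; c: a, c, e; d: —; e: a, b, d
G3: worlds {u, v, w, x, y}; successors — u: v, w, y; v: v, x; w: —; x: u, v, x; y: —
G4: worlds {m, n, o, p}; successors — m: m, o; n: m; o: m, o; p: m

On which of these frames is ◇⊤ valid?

G4

The schema corresponds to seriality: ∀x ∃y Rxy.
G1: fails — world 0 has no successor.
G2: fails — world d has no successor.
G3: fails — world w has no successor.
G4: ✓.
Valid on: G4.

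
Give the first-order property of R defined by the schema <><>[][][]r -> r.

forall x forall y (x R^2 y -> exists w (y R^3 w & x = w))

This is a Sahlqvist (Geach-type) schema ◇^2□^3r → □^0◇^0r.
Minimal-valuation argument: fix x; take any y with xR^2y and any z with xR^0z. Set V(r) to the set of worlds R-reachable from y in exactly 3 steps. Then □^3r holds at y, so the antecedent holds at x; validity forces ◇^0r at z, giving a w with zR^0w and yR^3w.
First-order correspondent: forall x forall y (x R^2 y -> exists w (y R^3 w & x = w)).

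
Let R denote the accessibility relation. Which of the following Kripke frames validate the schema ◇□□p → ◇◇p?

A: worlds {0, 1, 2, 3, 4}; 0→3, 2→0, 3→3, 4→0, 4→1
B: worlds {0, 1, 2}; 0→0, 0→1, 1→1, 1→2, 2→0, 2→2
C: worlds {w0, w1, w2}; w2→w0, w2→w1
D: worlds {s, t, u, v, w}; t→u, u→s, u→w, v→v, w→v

This is the axiom for a generalized confluence (Geach) condition; its first-order frame correspondent is ∀x ∀y (xRy → ∃w (yR²w ∧ xR²w)).
A: fails — 4R1 but no w with 1R²w and 4R²w.
B: holds.
C: fails — w2Rw0 but no w with w0R²w and w2R²w.
D: fails — tRu but no w* with uR²w* and tR²w*.

B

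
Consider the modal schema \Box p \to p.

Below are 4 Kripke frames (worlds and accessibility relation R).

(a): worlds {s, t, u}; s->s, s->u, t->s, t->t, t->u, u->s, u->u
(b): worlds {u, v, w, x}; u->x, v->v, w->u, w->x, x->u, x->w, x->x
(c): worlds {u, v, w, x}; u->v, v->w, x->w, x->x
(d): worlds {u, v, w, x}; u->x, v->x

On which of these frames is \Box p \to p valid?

(a)

Frame correspondent (Sahlqvist): \forall x Rxx — i.e. reflexivity.
(a): satisfies the condition.
(b): fails — world u does not see itself.
(c): fails — world u does not see itself.
(d): fails — world u does not see itself.
Valid on: (a).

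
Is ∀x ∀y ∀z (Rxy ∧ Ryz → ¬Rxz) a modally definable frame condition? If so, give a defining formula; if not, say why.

Modal frame validity is preserved under surjective bounded morphisms.
The 7-cycle (worlds a,b,c,d,e,f,g with a→b→c→d→e→f→g→a) is intransitive. Mapping every world to a single reflexive point • is a surjective bounded morphism; the reflexive point is not intransitive (R••∧R•• but R••).
Hence intransitivity is not modally definable.

No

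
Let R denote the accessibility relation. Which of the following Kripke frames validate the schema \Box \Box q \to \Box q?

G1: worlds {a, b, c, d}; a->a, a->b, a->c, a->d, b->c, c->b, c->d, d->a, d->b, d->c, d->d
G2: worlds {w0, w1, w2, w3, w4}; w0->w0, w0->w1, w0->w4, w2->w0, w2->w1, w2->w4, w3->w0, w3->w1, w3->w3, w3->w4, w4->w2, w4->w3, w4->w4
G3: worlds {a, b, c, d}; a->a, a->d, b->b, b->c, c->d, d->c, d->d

G2, G3

The schema corresponds to density: \forall x \forall y (Rxy \to \exists z (Rxz \wedge Rzy)).
G1: fails — Rbc but no z with Rbz and Rzc.
G2: condition met.
G3: condition met.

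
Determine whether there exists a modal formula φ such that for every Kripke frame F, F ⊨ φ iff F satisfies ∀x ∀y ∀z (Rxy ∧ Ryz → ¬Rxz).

Any modally definable frame class is closed under surjective bounded morphisms.
The 5-cycle (worlds 0,1,2,3,4 with 0→1→2→3→4→0) is intransitive. Mapping every world to a single reflexive point • is a surjective bounded morphism; the reflexive point is not intransitive (R••∧R•• but R••).
So no modal formula (or set of formulas) defines exactly the intransitive frames.

Not definable by any modal formula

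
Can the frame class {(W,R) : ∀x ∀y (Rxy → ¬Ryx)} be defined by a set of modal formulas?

Any modally definable frame class is closed under surjective bounded morphisms.
The 3-cycle (worlds 0,1,2 with 0→1→2→0) is asymmetric. Mapping every world to a single reflexive point • is a surjective bounded morphism, and the reflexive point is not asymmetric (R•• but asymmetry requires ¬R••).
Hence asymmetry is not modally definable.

Not modally definable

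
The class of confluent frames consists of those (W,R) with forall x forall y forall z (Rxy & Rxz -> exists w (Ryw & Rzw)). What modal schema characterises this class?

A defining formula is ◇□r → □◇r (the .2 axiom).

◇□r → □◇r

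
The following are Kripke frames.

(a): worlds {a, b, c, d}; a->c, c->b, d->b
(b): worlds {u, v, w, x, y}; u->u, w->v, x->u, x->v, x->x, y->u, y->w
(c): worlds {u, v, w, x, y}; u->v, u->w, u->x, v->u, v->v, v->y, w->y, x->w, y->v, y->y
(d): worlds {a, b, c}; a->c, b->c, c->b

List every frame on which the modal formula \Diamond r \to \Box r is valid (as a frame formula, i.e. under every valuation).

This is the axiom for partial functionality; its first-order frame correspondent is \forall x \forall y \forall z (Rxy \wedge Rxz \to y = z).
(a): condition met.
(b): fails — x sees both u and v.
(c): fails — u sees both v and w.
(d): condition met.
Valid on: (a), (d).

(a), (d)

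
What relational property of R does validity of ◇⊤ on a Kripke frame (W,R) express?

Seriality

This schema is equivalent to the D axiom □r → ◇r.
Its frame correspondent is seriality — ∀x ∃y Rxy.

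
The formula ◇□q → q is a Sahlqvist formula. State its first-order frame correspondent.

Symmetry

This is frame-equivalent to q → □◇q (substitute ¬q for q and contrapose).
Suppose q→□◇q is valid. Take Rxy and set V(q)={x}. Then q at x, so □◇q at x, so ◇q at y, so some z with Ryz has q; z=x, i.e. Ryx.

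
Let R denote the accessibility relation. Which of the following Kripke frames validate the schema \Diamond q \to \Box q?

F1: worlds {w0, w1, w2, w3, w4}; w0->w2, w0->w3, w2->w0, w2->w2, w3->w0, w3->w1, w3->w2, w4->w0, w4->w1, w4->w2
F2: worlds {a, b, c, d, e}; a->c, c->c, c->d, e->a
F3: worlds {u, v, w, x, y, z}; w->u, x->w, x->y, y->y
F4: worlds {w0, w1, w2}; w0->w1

The schema corresponds to partial functionality: \forall x \forall y \forall z (Rxy \wedge Rxz \to y = z).
F1: fails — w0 sees both w2 and w3.
F2: fails — c sees both c and d.
F3: fails — x sees both w and y.
F4: ✓.

F4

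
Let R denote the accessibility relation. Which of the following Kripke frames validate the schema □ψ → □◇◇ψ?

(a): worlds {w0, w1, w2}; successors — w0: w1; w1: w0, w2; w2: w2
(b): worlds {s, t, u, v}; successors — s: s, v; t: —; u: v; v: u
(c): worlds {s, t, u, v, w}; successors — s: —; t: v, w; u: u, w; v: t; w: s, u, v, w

The schema corresponds to a generalized confluence (Geach) condition: ∀x ∀z (xRz → ∃w (xRw ∧ zR²w)).
(a): satisfies the condition.
(b): satisfies the condition.
(c): fails — wRs but no w* with wRw* and sR²w*.

(a), (b)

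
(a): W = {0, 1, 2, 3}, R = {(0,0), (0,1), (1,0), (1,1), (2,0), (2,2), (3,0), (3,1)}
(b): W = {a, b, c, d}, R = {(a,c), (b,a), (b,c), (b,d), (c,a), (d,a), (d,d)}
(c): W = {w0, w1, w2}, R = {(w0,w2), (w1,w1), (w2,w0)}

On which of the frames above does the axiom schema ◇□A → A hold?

Frame correspondent (Sahlqvist): ∀x ∀y (Rxy → Ryx) — i.e. symmetry.
(a): fails — R31 but not R13.
(b): fails — Rbc but not Rcb.
(c): satisfies the condition.
Valid on: (c).

(c)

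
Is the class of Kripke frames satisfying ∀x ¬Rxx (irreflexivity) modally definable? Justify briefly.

Any modally definable frame class is closed under surjective bounded morphisms.
The 3-cycle (worlds a,b,c with a→b→c→a) is irreflexive, and the map sending every world to a single reflexive point • is a surjective bounded morphism (forth: every edge maps to (•,•); back: every world has a successor). So any modal formula valid on the 3-cycle is also valid on the reflexive point, which is not irreflexive.
So the class is not modally definable.

No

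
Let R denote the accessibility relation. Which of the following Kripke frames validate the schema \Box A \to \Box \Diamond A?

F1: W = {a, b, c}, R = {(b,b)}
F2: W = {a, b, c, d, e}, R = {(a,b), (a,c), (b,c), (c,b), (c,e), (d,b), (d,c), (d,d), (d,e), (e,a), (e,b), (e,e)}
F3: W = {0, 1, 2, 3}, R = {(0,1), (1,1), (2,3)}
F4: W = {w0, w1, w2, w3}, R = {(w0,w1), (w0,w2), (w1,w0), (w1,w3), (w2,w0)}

F1

Frame correspondent (Sahlqvist): \forall x \forall z (xRz \to \exists w (xRw \wedge zRw)) — i.e. a generalized confluence (Geach) condition.
F1: ✓.
F2: fails — bRc but no w with bRw and cRw.
F3: fails — 2R3 but no w with 2Rw and 3Rw.
F4: fails — w0Rw1 but no w with w0Rw and w1Rw.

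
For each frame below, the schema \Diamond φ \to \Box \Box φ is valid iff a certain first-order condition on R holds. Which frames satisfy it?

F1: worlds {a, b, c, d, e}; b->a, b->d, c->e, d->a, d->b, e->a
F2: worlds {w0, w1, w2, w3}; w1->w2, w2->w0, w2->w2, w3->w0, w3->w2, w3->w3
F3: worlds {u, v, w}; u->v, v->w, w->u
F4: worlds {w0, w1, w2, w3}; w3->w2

Frame correspondent (Sahlqvist): \forall x \forall y \forall z ((xRy \wedge x R^2 z) \to \exists w (y = w \wedge z = w)) — i.e. a generalized confluence (Geach) condition.
F1: fails — bRa, bR²b but a ≠ b.
F2: fails — w1Rw2, w1R²w0 but w2 ≠ w0.
F3: fails — uRv, uR²w but v ≠ w.
F4: satisfies the condition.

F4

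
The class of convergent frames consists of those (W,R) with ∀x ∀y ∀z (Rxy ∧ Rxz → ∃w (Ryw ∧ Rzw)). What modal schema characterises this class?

◇□r → □◇r

This is convergence; the standard corresponding axiom is .2: ◇□r → □◇r.
Suppose ◇□r→□◇r is valid. Take Rxy, Rxz and set V(r)={w : Ryw}. Then □r at y so ◇□r at x, so □◇r at x, so ◇r at z, giving w with Rzw and Ryw.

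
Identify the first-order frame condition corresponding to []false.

□⊥ is valid iff no world has any successor (otherwise □⊥ fails at any world with one).

Emptiness of R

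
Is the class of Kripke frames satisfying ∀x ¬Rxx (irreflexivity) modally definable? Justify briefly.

Any modally definable frame class is closed under surjective bounded morphisms.
The 2-cycle (worlds 0,1 with 0→1→0) is irreflexive, and the map sending every world to a single reflexive point • is a surjective bounded morphism (forth: every edge maps to (•,•); back: every world has a successor). So any modal formula valid on the 2-cycle is also valid on the reflexive point, which is not irreflexive.
So the class is not modally definable.

No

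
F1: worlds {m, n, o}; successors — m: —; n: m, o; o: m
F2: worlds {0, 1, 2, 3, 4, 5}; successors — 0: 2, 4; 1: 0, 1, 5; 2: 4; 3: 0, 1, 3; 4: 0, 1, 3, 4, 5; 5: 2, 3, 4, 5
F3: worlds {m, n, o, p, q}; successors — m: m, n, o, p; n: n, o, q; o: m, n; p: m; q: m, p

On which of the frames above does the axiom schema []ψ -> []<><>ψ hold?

This is the axiom for a generalized confluence (Geach) condition; its first-order frame correspondent is forall x forall z (xRz -> exists w (xRw & z R^2 w)).
F1: fails — nRm but no w with nRw and mR²w.
F2: condition met.
F3: condition met.

F2, F3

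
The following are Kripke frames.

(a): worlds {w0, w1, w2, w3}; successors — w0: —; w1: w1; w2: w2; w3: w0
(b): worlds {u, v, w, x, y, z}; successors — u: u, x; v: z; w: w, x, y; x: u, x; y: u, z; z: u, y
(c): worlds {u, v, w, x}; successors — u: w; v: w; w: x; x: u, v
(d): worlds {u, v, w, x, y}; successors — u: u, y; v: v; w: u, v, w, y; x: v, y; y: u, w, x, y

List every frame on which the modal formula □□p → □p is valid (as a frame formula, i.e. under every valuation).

(d)

The schema corresponds to density: ∀x ∀y (Rxy → ∃z (Rxz ∧ Rzy)).
(a): fails — Rw3w0 but no z with Rw3z and Rzw0.
(b): fails — Rvz but no t with Rvt and Rtz.
(c): fails — Ruw but no z with Ruz and Rzw.
(d): ✓.
Valid on: (d).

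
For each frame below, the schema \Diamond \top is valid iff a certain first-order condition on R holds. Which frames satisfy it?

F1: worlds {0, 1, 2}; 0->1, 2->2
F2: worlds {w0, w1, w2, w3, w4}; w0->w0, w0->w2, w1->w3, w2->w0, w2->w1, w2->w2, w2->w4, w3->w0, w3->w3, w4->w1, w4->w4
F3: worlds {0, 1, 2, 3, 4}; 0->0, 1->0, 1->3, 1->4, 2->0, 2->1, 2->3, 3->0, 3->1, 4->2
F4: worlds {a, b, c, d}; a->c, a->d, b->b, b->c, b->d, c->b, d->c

Frame correspondent (Sahlqvist): \forall x \exists y Rxy — i.e. seriality.
F1: fails — world 1 has no successor.
F2: satisfies the condition.
F3: satisfies the condition.
F4: satisfies the condition.
Valid on: F2, F3, F4.

F2, F3, F4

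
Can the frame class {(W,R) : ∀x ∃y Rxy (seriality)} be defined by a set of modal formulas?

This is a Sahlqvist condition; the D axiom □q → ◇q defines it.
Suppose □q→◇q is valid. At any x set V(q)=W. Then □q at x, so ◇q at x, so x has a successor.

Definable; □q → ◇q defines it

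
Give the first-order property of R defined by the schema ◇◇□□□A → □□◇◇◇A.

This is a Sahlqvist (Geach-type) schema ◇^2□^3A → □^2◇^3A.
Minimal-valuation argument: fix x; take any y with xR^2y and any z with xR^2z. Set V(A) to the set of worlds R-reachable from y in exactly 3 steps. Then □^3A holds at y, so the antecedent holds at x; validity forces ◇^3A at z, giving a w with zR^3w and yR^3w.
First-order correspondent: ∀x ∀y ∀z ((xR²y ∧ xR²z) → ∃w (yR³w ∧ zR³w)).

∀x ∀y ∀z ((xR²y ∧ xR²z) → ∃w (yR³w ∧ zR³w))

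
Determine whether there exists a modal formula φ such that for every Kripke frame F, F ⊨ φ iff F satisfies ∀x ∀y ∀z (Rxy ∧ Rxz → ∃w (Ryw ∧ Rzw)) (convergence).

The condition is convergence. A defining modal formula is ◇□q → □◇q.

Yes — defined by ◇□q → □◇q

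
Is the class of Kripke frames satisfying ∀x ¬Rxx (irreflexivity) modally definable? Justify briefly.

Modal frame validity is preserved under surjective bounded morphisms.
The 5-cycle (worlds w0,w1,w2,w3,w4 with w0→w1→w2→w3→w4→w0) is irreflexive, and the map sending every world to a single reflexive point • is a surjective bounded morphism (forth: every edge maps to (•,•); back: every world has a successor). So any modal formula valid on the 5-cycle is also valid on the reflexive point, which is not irreflexive.
Hence irreflexivity is not modally definable.

Not definable by any modal formula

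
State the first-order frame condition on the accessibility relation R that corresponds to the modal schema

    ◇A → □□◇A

This is a Sahlqvist (Geach-type) schema ◇^1□^0A → □^2◇^1A.
Minimal-valuation argument: fix x; take any y with xR^1y and any z with xR^2z. Set V(A) to the set of worlds R-reachable from y in exactly 0 steps. Then □^0A holds at y, so the antecedent holds at x; validity forces ◇^1A at z, giving a w with zR^1w and yR^0w.
First-order correspondent: ∀x ∀y ∀z ((xRy ∧ xR²z) → ∃w (y = w ∧ zRw)).

∀x ∀y ∀z ((xRy ∧ xR²z) → ∃w (y = w ∧ zRw))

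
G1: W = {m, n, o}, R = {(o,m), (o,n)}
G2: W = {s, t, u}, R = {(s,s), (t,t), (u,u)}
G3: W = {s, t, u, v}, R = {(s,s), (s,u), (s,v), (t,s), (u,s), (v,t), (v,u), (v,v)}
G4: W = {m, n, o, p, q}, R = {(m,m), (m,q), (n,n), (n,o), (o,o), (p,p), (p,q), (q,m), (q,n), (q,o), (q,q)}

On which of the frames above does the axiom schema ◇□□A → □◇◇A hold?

G2, G3, G4

The schema corresponds to a generalized confluence (Geach) condition: ∀x ∀y ∀z ((xRy ∧ xRz) → ∃w (yR²w ∧ zR²w)).
G1: fails — oRm, oRm but no w with mR²w and mR²w.
G2: ✓.
G3: ✓.
G4: ✓.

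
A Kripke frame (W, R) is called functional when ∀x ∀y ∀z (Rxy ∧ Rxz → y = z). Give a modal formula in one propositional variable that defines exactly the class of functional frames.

A defining formula is ◇ψ → □ψ (the CD axiom).
Suppose ◇ψ→□ψ is valid. Take Rxy, Rxz and set V(ψ)={y}. Then ◇ψ at x, so □ψ at x, so ψ at z, i.e. z=y.

◇ψ → □ψ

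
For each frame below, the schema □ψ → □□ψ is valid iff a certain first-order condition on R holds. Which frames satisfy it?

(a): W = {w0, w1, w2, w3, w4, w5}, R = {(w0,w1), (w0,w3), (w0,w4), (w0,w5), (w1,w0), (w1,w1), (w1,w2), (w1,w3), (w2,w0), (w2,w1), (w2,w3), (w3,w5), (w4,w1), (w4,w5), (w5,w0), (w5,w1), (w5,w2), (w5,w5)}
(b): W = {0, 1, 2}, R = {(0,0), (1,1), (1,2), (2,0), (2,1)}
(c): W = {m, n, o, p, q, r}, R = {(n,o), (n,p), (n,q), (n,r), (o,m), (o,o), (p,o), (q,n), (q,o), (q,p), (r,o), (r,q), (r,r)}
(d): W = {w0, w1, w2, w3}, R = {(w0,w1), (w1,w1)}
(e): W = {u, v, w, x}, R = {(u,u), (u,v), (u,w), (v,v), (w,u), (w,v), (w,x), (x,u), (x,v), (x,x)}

This is the axiom for transitivity; its first-order frame correspondent is ∀x ∀y ∀z (Rxy ∧ Ryz → Rxz).
(a): fails — Rw1w0 and Rw0w4 but not Rw1w4.
(b): fails — R12 and R20 but not R10.
(c): fails — Rno and Rom but not Rnm.
(d): satisfies the condition.
(e): fails — Rwu and Ruw but not Rww.
Valid on: (d).

(d)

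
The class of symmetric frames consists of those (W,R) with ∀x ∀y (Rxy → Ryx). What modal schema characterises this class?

A defining formula is s → □◇s (the B axiom).
Suppose s→□◇s is valid. Take Rxy and set V(s)={x}. Then s at x, so □◇s at x, so ◇s at y, so some z with Ryz has s; z=x, i.e. Ryx.

s → □◇s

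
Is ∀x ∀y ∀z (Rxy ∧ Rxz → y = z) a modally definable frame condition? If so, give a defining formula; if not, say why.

This is a Sahlqvist condition; the CD axiom ◇r → □r defines it.
Suppose ◇r→□r is valid. Take Rxy, Rxz and set V(r)={y}. Then ◇r at x, so □r at x, so r at z, i.e. z=y.

Definable; ◇r → □r defines it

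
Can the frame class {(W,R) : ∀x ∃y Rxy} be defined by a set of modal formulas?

The condition is seriality. A defining modal formula is □p → ◇p.
Suppose □p→◇p is valid. At any x set V(p)=W. Then □p at x, so ◇p at x, so x has a successor.

Yes, by □p → ◇p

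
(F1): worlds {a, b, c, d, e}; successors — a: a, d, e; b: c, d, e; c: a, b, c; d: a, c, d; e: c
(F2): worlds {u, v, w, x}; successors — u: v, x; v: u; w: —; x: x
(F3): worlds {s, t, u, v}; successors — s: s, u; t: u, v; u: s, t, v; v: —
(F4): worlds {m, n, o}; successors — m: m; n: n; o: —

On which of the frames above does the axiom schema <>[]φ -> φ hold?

The schema corresponds to symmetry: forall x forall y (Rxy -> Ryx).
(F1): fails — Rdc but not Rcd.
(F2): fails — Rux but not Rxu.
(F3): fails — Ruv but not Rvu.
(F4): satisfies the condition.
Valid on: (F4).

(F4)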